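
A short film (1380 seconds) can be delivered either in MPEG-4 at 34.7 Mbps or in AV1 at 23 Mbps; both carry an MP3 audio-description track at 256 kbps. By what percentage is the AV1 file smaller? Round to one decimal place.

Audio: 256 kbps = 0.256 Mbps.
MPEG-4: 34.956 Mbps × 1380 s = 48239.3 Mb = 5.616 GiB.
AV1: 23.256 Mbps × 1380 s = 32093.3 Mb = 3.736 GiB.
Reduction: (1 − 3.736/5.616) × 100 = 33.47%.

33.5%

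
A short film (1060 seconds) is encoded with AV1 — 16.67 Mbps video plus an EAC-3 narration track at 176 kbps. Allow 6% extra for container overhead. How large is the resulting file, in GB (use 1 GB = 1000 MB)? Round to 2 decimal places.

Audio: 176 kbps = 0.176 Mbps.
Total bitrate: 16.67 + 0.176 = 16.846 Mbps.
Stream data: 16.846 Mbps × 1060 s = 17856.8 Mb.
With 6% container overhead: ×1.06.
18,928 Mb ÷ 8 = 2,366 MB → 2.366 GB.

2.37 GB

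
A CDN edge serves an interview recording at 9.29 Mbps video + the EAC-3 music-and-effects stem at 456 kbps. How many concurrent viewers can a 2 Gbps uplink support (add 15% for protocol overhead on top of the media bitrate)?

Audio: 456 kbps = 0.456 Mbps.
Per-viewer media rate: 9.746 Mbps.
On the wire with 15% overhead: 11.208 Mbps.
2 Gbps = 2,000 Mbps; 2,000 / 11.208 = 178.45 → 178 viewers.

178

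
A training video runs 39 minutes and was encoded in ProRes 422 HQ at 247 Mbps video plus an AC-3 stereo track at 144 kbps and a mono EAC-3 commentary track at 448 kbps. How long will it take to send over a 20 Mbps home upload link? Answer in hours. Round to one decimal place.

39 min = 2340 s
Audio total: 144 + 448 = 592 kbps = 0.592 Mbps.
Total bitrate: 247.592 Mbps.
File: 247.592 Mbps × 2340 s = 579365.3 Mb.
At 20 Mbps: 579365.3 / 20 = 28968.3 s ≈ 8.05 hours.

8.0 hours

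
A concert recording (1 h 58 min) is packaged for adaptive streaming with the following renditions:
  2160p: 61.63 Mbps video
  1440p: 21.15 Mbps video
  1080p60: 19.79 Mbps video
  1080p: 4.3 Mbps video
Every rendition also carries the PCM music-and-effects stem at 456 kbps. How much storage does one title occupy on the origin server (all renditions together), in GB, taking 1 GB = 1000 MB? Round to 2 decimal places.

1 h 58 min = 118 min = 7080 s
Audio: 456 kbps = 0.456 Mbps.
Sum of rendition bitrates: (61.63+0.456) + (21.15+0.456) + (19.79+0.456) + (4.3+0.456) = 108.694 Mbps.
× 7080 s = 769,554 Mb = 96,194 MB = 96.19 GB.

96.19 GB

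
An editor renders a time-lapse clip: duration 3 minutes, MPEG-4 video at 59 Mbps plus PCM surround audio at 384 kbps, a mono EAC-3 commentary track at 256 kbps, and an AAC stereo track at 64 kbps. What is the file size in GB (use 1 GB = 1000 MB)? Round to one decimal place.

3 min = 180 s
Audio total: 384 + 256 + 64 = 704 kbps = 0.704 Mbps.
Total bitrate: 59 + 0.704 = 59.704 Mbps.
Stream data: 59.704 Mbps × 180 s = 10746.7 Mb.
10,747 Mb ÷ 8 = 1,343 MB → 1.343 GB.

1.3 GB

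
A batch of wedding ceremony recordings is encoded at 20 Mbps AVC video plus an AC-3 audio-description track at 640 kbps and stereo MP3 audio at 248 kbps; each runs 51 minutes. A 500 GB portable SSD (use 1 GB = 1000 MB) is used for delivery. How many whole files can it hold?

62

51 min = 3060 s
Audio total: 640 + 248 = 888 kbps = 0.888 Mbps.
Total bitrate: 20.888 Mbps.
Per item: 20.888 Mbps × 3060 s = 63,917 Mb = 7,990 MB.
Capacity: 500 GB = 4,000,000 Mb; 62.58 items → 62 complete.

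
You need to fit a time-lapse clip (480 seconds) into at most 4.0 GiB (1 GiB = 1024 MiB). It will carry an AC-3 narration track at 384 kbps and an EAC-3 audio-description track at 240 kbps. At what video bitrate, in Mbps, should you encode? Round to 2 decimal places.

70.96 Mbps

Budget: 4.0 GiB = 34359.7 Mb.
Total bitrate budget: 34359.7 Mb / 480 s = 71.583 Mbps.
Audio total: 384 + 240 = 624 kbps = 0.624 Mbps.
Video: 71.583 − 0.624 = 70.959 Mbps.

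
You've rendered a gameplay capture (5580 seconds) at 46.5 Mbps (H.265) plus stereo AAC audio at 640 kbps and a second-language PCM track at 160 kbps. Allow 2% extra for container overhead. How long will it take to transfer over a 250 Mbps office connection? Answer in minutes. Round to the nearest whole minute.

18 minutes

Audio total: 640 + 160 = 800 kbps = 0.800 Mbps.
Total bitrate: 47.300 Mbps.
File: 47.300 Mbps × 5580 s = 263934.0 Mb.
With 2% container overhead: ×1.02. → 269212.7 Mb.
At 250 Mbps: 269212.7 / 250 = 1076.9 s ≈ 17.9 minutes.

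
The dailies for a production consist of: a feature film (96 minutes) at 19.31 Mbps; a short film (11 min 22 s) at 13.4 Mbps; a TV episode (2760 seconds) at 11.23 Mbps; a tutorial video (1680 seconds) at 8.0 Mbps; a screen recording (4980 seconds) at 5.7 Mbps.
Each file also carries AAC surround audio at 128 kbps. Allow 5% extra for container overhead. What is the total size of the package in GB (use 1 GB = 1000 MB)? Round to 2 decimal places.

Audio: 128 kbps = 0.128 Mbps.
feature film: 19.438 Mbps × 5760 s × 1.05 = 117561.0 Mb
short film: 13.528 Mbps × 682 s × 1.05 = 9687.4 Mb
TV episode: 11.358 Mbps × 2760 s × 1.05 = 32915.5 Mb
tutorial video: 8.128 Mbps × 1680 s × 1.05 = 14337.8 Mb
screen recording: 5.828 Mbps × 4980 s × 1.05 = 30474.6 Mb
Total: 204976.3 Mb = 25622.0 MB.
= 25.62 GB.

25.62 GB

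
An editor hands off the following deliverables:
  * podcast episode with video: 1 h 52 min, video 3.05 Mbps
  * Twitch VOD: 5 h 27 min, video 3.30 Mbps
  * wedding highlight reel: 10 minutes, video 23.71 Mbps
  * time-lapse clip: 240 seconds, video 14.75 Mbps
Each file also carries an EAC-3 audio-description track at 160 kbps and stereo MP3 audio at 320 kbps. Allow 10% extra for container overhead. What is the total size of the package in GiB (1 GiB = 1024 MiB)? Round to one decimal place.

Audio total: 160 + 320 = 480 kbps = 0.480 Mbps.
podcast episode with video: 3.530 Mbps × 6720 s × 1.10 = 26093.8 Mb
Twitch VOD: 3.780 Mbps × 19620 s × 1.10 = 81580.0 Mb
wedding highlight reel: 24.190 Mbps × 600 s × 1.10 = 15965.4 Mb
time-lapse clip: 15.230 Mbps × 240 s × 1.10 = 4020.7 Mb
Total: 127659.8 Mb = 15957.5 MB.
= 14.86 GiB.

14.9 GiB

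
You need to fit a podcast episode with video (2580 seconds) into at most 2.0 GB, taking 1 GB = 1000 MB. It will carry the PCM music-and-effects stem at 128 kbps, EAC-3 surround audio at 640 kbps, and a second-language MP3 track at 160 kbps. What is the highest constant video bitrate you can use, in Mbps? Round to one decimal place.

Budget: 2.0 GB = 16000.0 Mb.
Total bitrate budget: 16000.0 Mb / 2580 s = 6.202 Mbps.
Audio total: 128 + 640 + 160 = 928 kbps = 0.928 Mbps.
Video: 6.202 − 0.928 = 5.274 Mbps.

5.3 Mbps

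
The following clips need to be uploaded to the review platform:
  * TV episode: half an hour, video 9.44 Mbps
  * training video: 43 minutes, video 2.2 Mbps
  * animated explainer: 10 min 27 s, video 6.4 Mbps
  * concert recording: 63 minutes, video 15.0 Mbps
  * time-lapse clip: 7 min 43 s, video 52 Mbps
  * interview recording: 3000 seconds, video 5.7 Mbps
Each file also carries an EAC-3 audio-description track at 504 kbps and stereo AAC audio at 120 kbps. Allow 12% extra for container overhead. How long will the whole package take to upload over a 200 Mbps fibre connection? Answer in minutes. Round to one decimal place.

12.3 minutes

Audio total: 504 + 120 = 624 kbps = 0.624 Mbps.
TV episode: 10.064 Mbps × 1800 s × 1.12 = 20289.0 Mb
training video: 2.824 Mbps × 2580 s × 1.12 = 8160.2 Mb
animated explainer: 7.024 Mbps × 627 s × 1.12 = 4932.5 Mb
concert recording: 15.624 Mbps × 3780 s × 1.12 = 66145.8 Mb
time-lapse clip: 52.624 Mbps × 463 s × 1.12 = 27288.7 Mb
interview recording: 6.324 Mbps × 3000 s × 1.12 = 21248.6 Mb
Total: 148064.9 Mb = 18508.1 MB.
At 200 Mbps: 148064.9 / 200 = 740 s ≈ 12.3 minutes.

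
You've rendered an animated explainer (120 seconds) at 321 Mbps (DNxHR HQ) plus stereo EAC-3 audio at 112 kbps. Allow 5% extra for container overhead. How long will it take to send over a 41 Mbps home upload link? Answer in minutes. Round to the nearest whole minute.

Audio: 112 kbps = 0.112 Mbps.
Total bitrate: 321.112 Mbps.
File: 321.112 Mbps × 120 s = 38533.4 Mb.
With 5% container overhead: ×1.05. → 40460.1 Mb.
At 41 Mbps: 40460.1 / 41 = 986.8 s ≈ 16.4 minutes.

16 minutes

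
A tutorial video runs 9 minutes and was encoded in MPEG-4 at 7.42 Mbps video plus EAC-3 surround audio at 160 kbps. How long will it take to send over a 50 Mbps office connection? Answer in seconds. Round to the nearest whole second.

9 min = 540 s
Audio: 160 kbps = 0.160 Mbps.
Total bitrate: 7.580 Mbps.
File: 7.580 Mbps × 540 s = 4093.2 Mb.
At 50 Mbps: 4093.2 / 50 = 81.9 s ≈ 81.9 seconds.

82 seconds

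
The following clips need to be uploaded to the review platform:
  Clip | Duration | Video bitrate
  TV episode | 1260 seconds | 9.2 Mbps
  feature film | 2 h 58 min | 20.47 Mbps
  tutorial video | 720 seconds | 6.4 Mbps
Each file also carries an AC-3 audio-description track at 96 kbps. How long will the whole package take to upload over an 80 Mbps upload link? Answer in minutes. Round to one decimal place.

49.2 minutes

Audio: 96 kbps = 0.096 Mbps.
TV episode: 9.296 Mbps × 1260 s = 11713.0 Mb
feature film: 20.566 Mbps × 10680 s = 219644.9 Mb
tutorial video: 6.496 Mbps × 720 s = 4677.1 Mb
Total: 236035.0 Mb = 29504.4 MB.
At 80 Mbps: 236035.0 / 80 = 2950 s ≈ 49.2 minutes.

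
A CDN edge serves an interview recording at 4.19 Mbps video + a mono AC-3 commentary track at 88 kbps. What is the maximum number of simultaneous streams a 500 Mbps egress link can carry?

116

Audio: 88 kbps = 0.088 Mbps.
Per-viewer media rate: 4.278 Mbps.
500 Mbps = 500.0 Mbps; 500.0 / 4.278 = 116.88 → 116 viewers.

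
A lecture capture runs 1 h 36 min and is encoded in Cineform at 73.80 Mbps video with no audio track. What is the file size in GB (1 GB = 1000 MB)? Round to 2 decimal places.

53.14 GB

1 h 36 min = 96 min = 5760 s
Total bitrate: 73.80 Mbps.
Stream data: 73.800 Mbps × 5760 s = 425088.0 Mb.
425,088 Mb ÷ 8 = 53,136 MB → 53.14 GB.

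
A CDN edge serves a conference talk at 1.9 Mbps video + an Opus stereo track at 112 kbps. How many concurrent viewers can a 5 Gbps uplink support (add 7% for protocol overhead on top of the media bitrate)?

Audio: 112 kbps = 0.112 Mbps.
Per-viewer media rate: 2.012 Mbps.
On the wire with 7% overhead: 2.153 Mbps.
5 Gbps = 5,000 Mbps; 5,000 / 2.153 = 2322.51 → 2322 viewers.

2322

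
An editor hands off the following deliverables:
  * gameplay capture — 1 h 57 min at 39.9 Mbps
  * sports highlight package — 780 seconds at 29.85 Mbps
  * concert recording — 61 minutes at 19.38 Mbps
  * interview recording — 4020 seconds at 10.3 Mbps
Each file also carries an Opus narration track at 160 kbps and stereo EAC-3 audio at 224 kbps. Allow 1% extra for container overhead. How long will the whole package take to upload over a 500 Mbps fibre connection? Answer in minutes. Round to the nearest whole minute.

14 minutes

Audio total: 160 + 224 = 384 kbps = 0.384 Mbps.
gameplay capture: 40.284 Mbps × 7020 s × 1.01 = 285621.6 Mb
sports highlight package: 30.234 Mbps × 780 s × 1.01 = 23818.3 Mb
concert recording: 19.764 Mbps × 3660 s × 1.01 = 73059.6 Mb
interview recording: 10.684 Mbps × 4020 s × 1.01 = 43379.2 Mb
Total: 425878.7 Mb = 53234.8 MB.
At 500 Mbps: 425878.7 / 500 = 852 s ≈ 14.2 minutes.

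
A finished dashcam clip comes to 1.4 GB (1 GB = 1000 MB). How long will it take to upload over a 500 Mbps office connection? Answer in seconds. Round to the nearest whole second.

22 seconds

File: 1.4 GB = 11200.0 Mb.
At 500 Mbps: 11200.0 / 500 = 22.4 s ≈ 22.4 seconds.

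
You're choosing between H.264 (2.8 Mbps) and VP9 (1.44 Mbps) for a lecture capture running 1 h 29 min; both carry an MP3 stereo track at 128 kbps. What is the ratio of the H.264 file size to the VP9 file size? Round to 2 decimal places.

1.87

1 h 29 min = 89 min = 5340 s
Audio: 128 kbps = 0.128 Mbps.
H.264: 2.928 Mbps × 5340 s = 15635.5 Mb = 1.954 GB.
VP9: 1.568 Mbps × 5340 s = 8373.1 Mb = 1.047 GB.
Ratio: 1.954 / 1.047 = 1.867.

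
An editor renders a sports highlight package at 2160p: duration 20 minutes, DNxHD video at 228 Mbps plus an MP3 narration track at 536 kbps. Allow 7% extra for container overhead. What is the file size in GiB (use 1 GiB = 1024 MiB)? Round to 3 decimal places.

34.161 GiB

20 min = 1200 s
Audio: 536 kbps = 0.536 Mbps.
Total bitrate: 228 + 0.536 = 228.536 Mbps.
Stream data: 228.536 Mbps × 1200 s = 274243.2 Mb.
With 7% container overhead: ×1.07.
293,440 Mb = 36,680,028,000 bytes ÷ 1,073,741,824 = 34.16 GiB.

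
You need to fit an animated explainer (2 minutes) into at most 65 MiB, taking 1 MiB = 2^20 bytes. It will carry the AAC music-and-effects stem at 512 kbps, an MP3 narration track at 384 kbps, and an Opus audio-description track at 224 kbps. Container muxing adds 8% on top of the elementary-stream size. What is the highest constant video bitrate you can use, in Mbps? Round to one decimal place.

3.1 Mbps

Budget: 65 MiB = 545.3 Mb.
Stream payload after overhead: 545.3 / 1.08 = 504.9 Mb.
2 min = 120 s
Total bitrate budget: 504.9 Mb / 120 s = 4.207 Mbps.
Audio total: 512 + 384 + 224 = 1120 kbps = 1.120 Mbps.
Video: 4.207 − 1.120 = 3.087 Mbps.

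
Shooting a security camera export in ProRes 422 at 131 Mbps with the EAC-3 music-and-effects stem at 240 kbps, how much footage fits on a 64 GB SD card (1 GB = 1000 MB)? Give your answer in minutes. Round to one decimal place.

Audio: 240 kbps = 0.240 Mbps.
Total bitrate: 131 + 0.240 = 131.240 Mbps.
Capacity: 64 GB = 512,000 Mb.
Recording time: 512,000 / 131.240 = 3,901 s ≈ 65.0 minutes.

65.0 minutes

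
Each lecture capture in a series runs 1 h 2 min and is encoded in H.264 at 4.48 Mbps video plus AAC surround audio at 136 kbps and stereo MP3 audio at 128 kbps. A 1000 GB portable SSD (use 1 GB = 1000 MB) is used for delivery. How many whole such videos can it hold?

1 h 2 min = 62 min = 3720 s
Audio total: 136 + 128 = 264 kbps = 0.264 Mbps.
Total bitrate: 4.744 Mbps.
Per item: 4.744 Mbps × 3720 s = 17,648 Mb = 2,206 MB.
Capacity: 1000 GB = 8,000,000 Mb; 453.32 items → 453 complete.

453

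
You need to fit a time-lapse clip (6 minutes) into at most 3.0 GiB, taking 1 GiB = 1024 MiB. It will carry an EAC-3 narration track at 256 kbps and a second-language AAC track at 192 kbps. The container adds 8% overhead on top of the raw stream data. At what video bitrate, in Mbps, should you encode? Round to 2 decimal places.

Budget: 3.0 GiB = 25769.8 Mb.
Stream payload after overhead: 25769.8 / 1.08 = 23860.9 Mb.
6 min = 360 s
Total bitrate budget: 23860.9 Mb / 360 s = 66.280 Mbps.
Audio total: 256 + 192 = 448 kbps = 0.448 Mbps.
Video: 66.280 − 0.448 = 65.832 Mbps.

65.83 Mbps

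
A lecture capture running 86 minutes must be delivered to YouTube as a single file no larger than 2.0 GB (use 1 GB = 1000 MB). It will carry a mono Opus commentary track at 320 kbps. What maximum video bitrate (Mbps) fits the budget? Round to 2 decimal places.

2.78 Mbps

Budget: 2.0 GB = 16000.0 Mb.
86 min = 5160 s
Total bitrate budget: 16000.0 Mb / 5160 s = 3.101 Mbps.
Audio: 320 kbps = 0.320 Mbps.
Video: 3.101 − 0.320 = 2.781 Mbps.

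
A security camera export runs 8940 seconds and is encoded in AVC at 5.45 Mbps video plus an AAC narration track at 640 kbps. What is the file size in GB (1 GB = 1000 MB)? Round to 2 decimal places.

6.81 GB

Audio: 640 kbps = 0.640 Mbps.
Total bitrate: 5.45 + 0.640 = 6.090 Mbps.
Stream data: 6.090 Mbps × 8940 s = 54444.6 Mb.
54,445 Mb ÷ 8 = 6,806 MB → 6.806 GB.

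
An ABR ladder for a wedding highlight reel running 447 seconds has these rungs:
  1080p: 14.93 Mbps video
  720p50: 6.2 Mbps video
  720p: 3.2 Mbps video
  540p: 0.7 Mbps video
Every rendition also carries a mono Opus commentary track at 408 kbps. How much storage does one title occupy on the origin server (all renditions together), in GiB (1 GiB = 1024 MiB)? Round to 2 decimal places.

Audio: 408 kbps = 0.408 Mbps.
Sum of rendition bitrates: (14.93+0.408) + (6.2+0.408) + (3.2+0.408) + (0.7+0.408) = 26.662 Mbps.
× 447 s = 11,918 Mb = 1,490 MB = 1.387 GiB.

1.39 GiB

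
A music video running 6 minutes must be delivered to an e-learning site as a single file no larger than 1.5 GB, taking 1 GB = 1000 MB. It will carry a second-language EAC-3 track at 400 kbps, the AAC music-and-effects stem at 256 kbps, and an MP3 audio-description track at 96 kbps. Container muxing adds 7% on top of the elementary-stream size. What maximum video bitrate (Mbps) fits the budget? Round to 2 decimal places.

30.40 Mbps

Budget: 1.5 GB = 12000.0 Mb.
Stream payload after overhead: 12000.0 / 1.07 = 11215.0 Mb.
6 min = 360 s
Total bitrate budget: 11215.0 Mb / 360 s = 31.153 Mbps.
Audio total: 400 + 256 + 96 = 752 kbps = 0.752 Mbps.
Video: 31.153 − 0.752 = 30.401 Mbps.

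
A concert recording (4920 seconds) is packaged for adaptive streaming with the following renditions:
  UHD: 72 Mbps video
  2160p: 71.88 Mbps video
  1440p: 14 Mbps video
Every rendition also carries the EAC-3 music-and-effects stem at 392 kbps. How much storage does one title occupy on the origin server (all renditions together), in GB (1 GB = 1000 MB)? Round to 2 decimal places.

97.82 GB

Audio: 392 kbps = 0.392 Mbps.
Sum of rendition bitrates: (72+0.392) + (71.88+0.392) + (14+0.392) = 159.056 Mbps.
× 4920 s = 782,556 Mb = 97,819 MB = 97.82 GB.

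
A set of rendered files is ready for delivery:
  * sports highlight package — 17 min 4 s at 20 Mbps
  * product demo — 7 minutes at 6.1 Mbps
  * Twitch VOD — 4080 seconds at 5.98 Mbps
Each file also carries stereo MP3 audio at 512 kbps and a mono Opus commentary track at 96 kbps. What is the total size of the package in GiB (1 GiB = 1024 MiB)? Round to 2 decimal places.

Audio total: 512 + 96 = 608 kbps = 0.608 Mbps.
sports highlight package: 20.608 Mbps × 1024 s = 21102.6 Mb
product demo: 6.708 Mbps × 420 s = 2817.4 Mb
Twitch VOD: 6.588 Mbps × 4080 s = 26879.0 Mb
Total: 50799.0 Mb = 6349.9 MB.
= 5.914 GiB.

5.91 GiB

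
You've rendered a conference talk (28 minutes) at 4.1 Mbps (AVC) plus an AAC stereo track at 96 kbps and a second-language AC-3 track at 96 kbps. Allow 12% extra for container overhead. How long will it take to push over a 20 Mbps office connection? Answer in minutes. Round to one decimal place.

6.7 minutes

28 min = 1680 s
Audio total: 96 + 96 = 192 kbps = 0.192 Mbps.
Total bitrate: 4.292 Mbps.
File: 4.292 Mbps × 1680 s = 7210.6 Mb.
With 12% container overhead: ×1.12. → 8075.8 Mb.
At 20 Mbps: 8075.8 / 20 = 403.8 s ≈ 6.73 minutes.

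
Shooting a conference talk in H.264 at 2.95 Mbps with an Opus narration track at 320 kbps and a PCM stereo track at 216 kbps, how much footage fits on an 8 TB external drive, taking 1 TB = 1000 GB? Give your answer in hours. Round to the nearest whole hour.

Audio total: 320 + 216 = 536 kbps = 0.536 Mbps.
Total bitrate: 2.95 + 0.536 = 3.486 Mbps.
Capacity: 8 TB = 64,000,000 Mb.
Recording time: 64,000,000 / 3.486 = 18,359,151 s ≈ 5,100 hours.

5100 hours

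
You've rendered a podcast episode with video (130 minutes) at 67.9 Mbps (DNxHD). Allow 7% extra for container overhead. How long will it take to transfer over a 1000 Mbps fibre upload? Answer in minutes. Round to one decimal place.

130 min = 7800 s
File: 67.900 Mbps × 7800 s = 529620.0 Mb.
With 7% container overhead: ×1.07. → 566693.4 Mb.
At 1000 Mbps: 566693.4 / 1000 = 566.7 s ≈ 9.44 minutes.

9.4 minutes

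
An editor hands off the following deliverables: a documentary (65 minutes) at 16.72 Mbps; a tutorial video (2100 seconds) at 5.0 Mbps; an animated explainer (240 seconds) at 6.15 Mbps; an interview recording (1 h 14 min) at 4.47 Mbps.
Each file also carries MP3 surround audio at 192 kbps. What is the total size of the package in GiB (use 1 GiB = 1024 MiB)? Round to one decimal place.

11.5 GiB

Audio: 192 kbps = 0.192 Mbps.
documentary: 16.912 Mbps × 3900 s = 65956.8 Mb
tutorial video: 5.192 Mbps × 2100 s = 10903.2 Mb
animated explainer: 6.342 Mbps × 240 s = 1522.1 Mb
interview recording: 4.662 Mbps × 4440 s = 20699.3 Mb
Total: 99081.4 Mb = 12385.2 MB.
= 11.53 GiB.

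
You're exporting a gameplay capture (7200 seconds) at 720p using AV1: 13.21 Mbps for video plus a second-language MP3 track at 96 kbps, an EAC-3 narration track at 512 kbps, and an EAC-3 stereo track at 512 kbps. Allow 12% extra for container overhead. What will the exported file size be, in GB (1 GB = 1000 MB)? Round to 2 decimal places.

14.44 GB

Audio total: 96 + 512 + 512 = 1120 kbps = 1.120 Mbps.
Total bitrate: 13.21 + 1.120 = 14.330 Mbps.
Stream data: 14.330 Mbps × 7200 s = 103176.0 Mb.
With 12% container overhead: ×1.12.
115,557 Mb ÷ 8 = 14,445 MB → 14.44 GB.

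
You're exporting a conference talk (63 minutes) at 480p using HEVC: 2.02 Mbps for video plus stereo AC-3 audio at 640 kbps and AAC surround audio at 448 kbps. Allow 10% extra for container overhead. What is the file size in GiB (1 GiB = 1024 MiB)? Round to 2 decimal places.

63 min = 3780 s
Audio total: 640 + 448 = 1088 kbps = 1.088 Mbps.
Total bitrate: 2.02 + 1.088 = 3.108 Mbps.
Stream data: 3.108 Mbps × 3780 s = 11748.2 Mb.
With 10% container overhead: ×1.10.
12,923 Mb = 1,615,383,000 bytes ÷ 1,073,741,824 = 1.504 GiB.

1.50 GiB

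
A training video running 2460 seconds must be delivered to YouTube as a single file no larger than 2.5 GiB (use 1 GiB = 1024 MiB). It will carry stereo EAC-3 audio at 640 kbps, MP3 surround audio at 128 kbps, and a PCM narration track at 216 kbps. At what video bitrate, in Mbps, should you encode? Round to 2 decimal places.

Budget: 2.5 GiB = 21474.8 Mb.
Total bitrate budget: 21474.8 Mb / 2460 s = 8.730 Mbps.
Audio total: 640 + 128 + 216 = 984 kbps = 0.984 Mbps.
Video: 8.730 − 0.984 = 7.746 Mbps.

7.75 Mbps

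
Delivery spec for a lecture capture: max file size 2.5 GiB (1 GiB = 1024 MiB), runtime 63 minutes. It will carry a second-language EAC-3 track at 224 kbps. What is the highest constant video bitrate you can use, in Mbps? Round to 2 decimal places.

Budget: 2.5 GiB = 21474.8 Mb.
63 min = 3780 s
Total bitrate budget: 21474.8 Mb / 3780 s = 5.681 Mbps.
Audio: 224 kbps = 0.224 Mbps.
Video: 5.681 − 0.224 = 5.457 Mbps.

5.46 Mbps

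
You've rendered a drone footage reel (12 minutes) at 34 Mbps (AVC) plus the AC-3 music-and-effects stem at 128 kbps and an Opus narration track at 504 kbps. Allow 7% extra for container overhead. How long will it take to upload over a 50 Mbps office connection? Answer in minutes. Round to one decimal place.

8.9 minutes

12 min = 720 s
Audio total: 128 + 504 = 632 kbps = 0.632 Mbps.
Total bitrate: 34.632 Mbps.
File: 34.632 Mbps × 720 s = 24935.0 Mb.
With 7% container overhead: ×1.07. → 26680.5 Mb.
At 50 Mbps: 26680.5 / 50 = 533.6 s ≈ 8.89 minutes.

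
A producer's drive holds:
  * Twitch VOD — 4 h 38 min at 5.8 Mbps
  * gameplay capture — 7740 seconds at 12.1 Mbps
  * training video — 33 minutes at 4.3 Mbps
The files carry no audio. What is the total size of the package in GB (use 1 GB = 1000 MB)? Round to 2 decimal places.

Twitch VOD: 5.800 Mbps × 16680 s = 96744.0 Mb
gameplay capture: 12.100 Mbps × 7740 s = 93654.0 Mb
training video: 4.300 Mbps × 1980 s = 8514.0 Mb
Total: 198912.0 Mb = 24864.0 MB.
= 24.86 GB.

24.86 GB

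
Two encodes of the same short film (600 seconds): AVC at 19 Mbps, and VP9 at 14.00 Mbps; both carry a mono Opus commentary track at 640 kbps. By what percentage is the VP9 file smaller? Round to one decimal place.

25.5%

Audio: 640 kbps = 0.640 Mbps.
AVC: 19.640 Mbps × 600 s = 11784.0 Mb = 1.473 GB.
VP9: 14.640 Mbps × 600 s = 8784.0 Mb = 1.098 GB.
Reduction: (1 − 1.098/1.473) × 100 = 25.46%.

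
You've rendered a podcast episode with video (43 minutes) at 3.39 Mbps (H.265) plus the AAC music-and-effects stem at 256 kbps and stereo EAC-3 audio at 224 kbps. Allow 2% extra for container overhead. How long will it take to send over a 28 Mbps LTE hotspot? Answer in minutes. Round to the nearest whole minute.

43 min = 2580 s
Audio total: 256 + 224 = 480 kbps = 0.480 Mbps.
Total bitrate: 3.870 Mbps.
File: 3.870 Mbps × 2580 s = 9984.6 Mb.
With 2% container overhead: ×1.02. → 10184.3 Mb.
At 28 Mbps: 10184.3 / 28 = 363.7 s ≈ 6.06 minutes.

6 minutes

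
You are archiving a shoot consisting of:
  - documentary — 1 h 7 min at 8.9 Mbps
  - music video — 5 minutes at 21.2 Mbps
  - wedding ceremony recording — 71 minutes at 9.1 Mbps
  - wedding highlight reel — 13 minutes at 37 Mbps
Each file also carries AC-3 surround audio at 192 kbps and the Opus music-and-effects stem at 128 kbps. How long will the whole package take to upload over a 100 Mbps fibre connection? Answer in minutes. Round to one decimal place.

18.8 minutes

Audio total: 192 + 128 = 320 kbps = 0.320 Mbps.
documentary: 9.220 Mbps × 4020 s = 37064.4 Mb
music video: 21.520 Mbps × 300 s = 6456.0 Mb
wedding ceremony recording: 9.420 Mbps × 4260 s = 40129.2 Mb
wedding highlight reel: 37.320 Mbps × 780 s = 29109.6 Mb
Total: 112759.2 Mb = 14094.9 MB.
At 100 Mbps: 112759.2 / 100 = 1128 s ≈ 18.8 minutes.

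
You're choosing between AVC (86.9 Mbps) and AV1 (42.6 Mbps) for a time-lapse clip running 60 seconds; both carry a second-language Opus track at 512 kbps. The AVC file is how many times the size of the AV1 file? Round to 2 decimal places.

Audio: 512 kbps = 0.512 Mbps.
AVC: 87.412 Mbps × 60 s = 5244.7 Mb = 0.611 GiB.
AV1: 43.112 Mbps × 60 s = 2586.7 Mb = 0.301 GiB.
Ratio: 0.611 / 0.301 = 2.028.

2.03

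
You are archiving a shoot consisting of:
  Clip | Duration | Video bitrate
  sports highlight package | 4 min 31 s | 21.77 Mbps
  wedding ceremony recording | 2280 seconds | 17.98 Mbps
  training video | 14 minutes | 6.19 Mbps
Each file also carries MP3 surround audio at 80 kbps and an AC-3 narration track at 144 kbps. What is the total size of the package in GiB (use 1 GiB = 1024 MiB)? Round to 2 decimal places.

Audio total: 80 + 144 = 224 kbps = 0.224 Mbps.
sports highlight package: 21.994 Mbps × 271 s = 5960.4 Mb
wedding ceremony recording: 18.204 Mbps × 2280 s = 41505.1 Mb
training video: 6.414 Mbps × 840 s = 5387.8 Mb
Total: 52853.3 Mb = 6606.7 MB.
= 6.153 GiB.

6.15 GiB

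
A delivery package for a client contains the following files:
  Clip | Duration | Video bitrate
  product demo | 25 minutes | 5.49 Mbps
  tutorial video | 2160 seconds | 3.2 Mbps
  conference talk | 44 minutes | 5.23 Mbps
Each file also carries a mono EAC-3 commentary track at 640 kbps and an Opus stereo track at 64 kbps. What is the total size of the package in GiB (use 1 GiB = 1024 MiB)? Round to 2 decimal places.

3.89 GiB

Audio total: 640 + 64 = 704 kbps = 0.704 Mbps.
product demo: 6.194 Mbps × 1500 s = 9291.0 Mb
tutorial video: 3.904 Mbps × 2160 s = 8432.6 Mb
conference talk: 5.934 Mbps × 2640 s = 15665.8 Mb
Total: 33389.4 Mb = 4173.7 MB.
= 3.887 GiB.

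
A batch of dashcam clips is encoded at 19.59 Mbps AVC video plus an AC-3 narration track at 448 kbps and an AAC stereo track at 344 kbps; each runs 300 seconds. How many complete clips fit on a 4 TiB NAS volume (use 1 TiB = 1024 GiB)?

Audio total: 448 + 344 = 792 kbps = 0.792 Mbps.
Total bitrate: 20.382 Mbps.
Per item: 20.382 Mbps × 300 s = 6,115 Mb = 764.3 MB.
Capacity: 4 TiB = 35,184,372 Mb; 5754.16 items → 5754 complete.

5754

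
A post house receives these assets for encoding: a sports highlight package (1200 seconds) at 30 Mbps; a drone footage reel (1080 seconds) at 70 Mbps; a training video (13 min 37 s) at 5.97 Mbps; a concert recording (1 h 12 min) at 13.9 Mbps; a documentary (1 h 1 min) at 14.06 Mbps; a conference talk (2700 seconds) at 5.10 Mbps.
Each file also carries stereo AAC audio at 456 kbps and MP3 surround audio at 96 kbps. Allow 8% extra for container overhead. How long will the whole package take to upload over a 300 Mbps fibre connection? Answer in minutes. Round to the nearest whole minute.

Audio total: 456 + 96 = 552 kbps = 0.552 Mbps.
sports highlight package: 30.552 Mbps × 1200 s × 1.08 = 39595.4 Mb
drone footage reel: 70.552 Mbps × 1080 s × 1.08 = 82291.9 Mb
training video: 6.522 Mbps × 817 s × 1.08 = 5754.8 Mb
concert recording: 14.452 Mbps × 4320 s × 1.08 = 67427.3 Mb
documentary: 14.612 Mbps × 3660 s × 1.08 = 57758.3 Mb
conference talk: 5.652 Mbps × 2700 s × 1.08 = 16481.2 Mb
Total: 269308.8 Mb = 33663.6 MB.
At 300 Mbps: 269308.8 / 300 = 898 s ≈ 15 minutes.

15 minutes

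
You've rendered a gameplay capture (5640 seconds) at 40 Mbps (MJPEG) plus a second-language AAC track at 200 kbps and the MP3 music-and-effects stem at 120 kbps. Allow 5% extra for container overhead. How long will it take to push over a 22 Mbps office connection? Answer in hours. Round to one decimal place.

3.0 hours

Audio total: 200 + 120 = 320 kbps = 0.320 Mbps.
Total bitrate: 40.320 Mbps.
File: 40.320 Mbps × 5640 s = 227404.8 Mb.
With 5% container overhead: ×1.05. → 238775.0 Mb.
At 22 Mbps: 238775.0 / 22 = 10853.4 s ≈ 3.01 hours.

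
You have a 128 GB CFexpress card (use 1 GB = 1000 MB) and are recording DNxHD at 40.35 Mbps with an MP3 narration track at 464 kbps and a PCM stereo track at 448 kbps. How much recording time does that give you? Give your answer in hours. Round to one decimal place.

6.9 hours

Audio total: 464 + 448 = 912 kbps = 0.912 Mbps.
Total bitrate: 40.35 + 0.912 = 41.262 Mbps.
Capacity: 128 GB = 1,024,000 Mb.
Recording time: 1,024,000 / 41.262 = 24,817 s ≈ 6.89 hours.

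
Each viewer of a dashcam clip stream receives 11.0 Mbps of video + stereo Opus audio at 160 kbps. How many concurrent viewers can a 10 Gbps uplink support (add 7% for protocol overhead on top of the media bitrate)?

Audio: 160 kbps = 0.160 Mbps.
Per-viewer media rate: 11.160 Mbps.
On the wire with 7% overhead: 11.941 Mbps.
10 Gbps = 10,000 Mbps; 10,000 / 11.941 = 837.44 → 837 viewers.

837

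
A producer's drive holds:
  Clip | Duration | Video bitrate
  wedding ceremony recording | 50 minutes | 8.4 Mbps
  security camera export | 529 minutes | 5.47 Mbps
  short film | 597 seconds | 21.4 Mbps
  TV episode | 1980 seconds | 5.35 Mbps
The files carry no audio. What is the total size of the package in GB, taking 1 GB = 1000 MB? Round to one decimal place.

27.8 GB

wedding ceremony recording: 8.400 Mbps × 3000 s = 25200.0 Mb
security camera export: 5.470 Mbps × 31740 s = 173617.8 Mb
short film: 21.400 Mbps × 597 s = 12775.8 Mb
TV episode: 5.350 Mbps × 1980 s = 10593.0 Mb
Total: 222186.6 Mb = 27773.3 MB.
= 27.77 GB.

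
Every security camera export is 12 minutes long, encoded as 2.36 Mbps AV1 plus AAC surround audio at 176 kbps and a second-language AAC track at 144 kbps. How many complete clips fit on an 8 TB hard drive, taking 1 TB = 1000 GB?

12 min = 720 s
Audio total: 176 + 144 = 320 kbps = 0.320 Mbps.
Total bitrate: 2.680 Mbps.
Per item: 2.680 Mbps × 720 s = 1,930 Mb = 241.2 MB.
Capacity: 8 TB = 64,000,000 Mb; 33167.50 items → 33167 complete.

33167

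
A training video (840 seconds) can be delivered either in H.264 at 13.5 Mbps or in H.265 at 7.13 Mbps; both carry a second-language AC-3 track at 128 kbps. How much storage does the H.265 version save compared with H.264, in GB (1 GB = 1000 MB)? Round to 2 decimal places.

Audio: 128 kbps = 0.128 Mbps.
H.264: 13.628 Mbps × 840 s = 11447.5 Mb = 1.431 GB.
H.265: 7.258 Mbps × 840 s = 6096.7 Mb = 0.762 GB.
Saving: 1.431 − 0.762 = 0.669 GB.

0.67 GB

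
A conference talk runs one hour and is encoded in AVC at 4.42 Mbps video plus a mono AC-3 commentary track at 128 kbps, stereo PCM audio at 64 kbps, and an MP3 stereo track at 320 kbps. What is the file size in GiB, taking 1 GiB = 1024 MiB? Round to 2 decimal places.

2.07 GiB

1 h = 3600 s
Audio total: 128 + 64 + 320 = 512 kbps = 0.512 Mbps.
Total bitrate: 4.42 + 0.512 = 4.932 Mbps.
Stream data: 4.932 Mbps × 3600 s = 17755.2 Mb.
17,755 Mb = 2,219,400,000 bytes ÷ 1,073,741,824 = 2.067 GiB.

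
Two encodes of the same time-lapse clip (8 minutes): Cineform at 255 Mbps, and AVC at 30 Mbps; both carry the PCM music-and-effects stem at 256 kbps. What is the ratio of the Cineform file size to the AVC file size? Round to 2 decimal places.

8 min = 480 s
Audio: 256 kbps = 0.256 Mbps.
Cineform: 255.256 Mbps × 480 s = 122522.9 Mb = 15.315 GB.
AVC: 30.256 Mbps × 480 s = 14522.9 Mb = 1.815 GB.
Ratio: 15.315 / 1.815 = 8.437.

8.44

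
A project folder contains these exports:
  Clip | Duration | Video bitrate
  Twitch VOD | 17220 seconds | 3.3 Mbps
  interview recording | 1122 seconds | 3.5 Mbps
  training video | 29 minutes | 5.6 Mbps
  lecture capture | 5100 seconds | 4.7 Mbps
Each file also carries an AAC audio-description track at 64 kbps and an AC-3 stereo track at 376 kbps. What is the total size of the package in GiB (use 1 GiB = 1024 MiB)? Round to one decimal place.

Audio total: 64 + 376 = 440 kbps = 0.440 Mbps.
Twitch VOD: 3.740 Mbps × 17220 s = 64402.8 Mb
interview recording: 3.940 Mbps × 1122 s = 4420.7 Mb
training video: 6.040 Mbps × 1740 s = 10509.6 Mb
lecture capture: 5.140 Mbps × 5100 s = 26214.0 Mb
Total: 105547.1 Mb = 13193.4 MB.
= 12.29 GiB.

12.3 GiB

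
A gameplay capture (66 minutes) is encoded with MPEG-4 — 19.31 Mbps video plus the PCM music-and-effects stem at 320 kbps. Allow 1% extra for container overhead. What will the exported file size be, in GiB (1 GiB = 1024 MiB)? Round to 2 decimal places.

9.14 GiB

66 min = 3960 s
Audio: 320 kbps = 0.320 Mbps.
Total bitrate: 19.31 + 0.320 = 19.630 Mbps.
Stream data: 19.630 Mbps × 3960 s = 77734.8 Mb.
With 1% container overhead: ×1.01.
78,512 Mb = 9,814,018,500 bytes ÷ 1,073,741,824 = 9.140 GiB.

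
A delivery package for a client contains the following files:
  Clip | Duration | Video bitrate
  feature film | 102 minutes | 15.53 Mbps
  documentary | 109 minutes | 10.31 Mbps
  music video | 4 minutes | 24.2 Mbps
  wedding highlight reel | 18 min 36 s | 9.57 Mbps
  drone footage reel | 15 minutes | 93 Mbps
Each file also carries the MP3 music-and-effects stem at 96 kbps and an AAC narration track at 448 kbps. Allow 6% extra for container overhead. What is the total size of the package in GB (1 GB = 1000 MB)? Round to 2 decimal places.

35.88 GB

Audio total: 96 + 448 = 544 kbps = 0.544 Mbps.
feature film: 16.074 Mbps × 6120 s × 1.06 = 104275.3 Mb
documentary: 10.854 Mbps × 6540 s × 1.06 = 75244.3 Mb
music video: 24.744 Mbps × 240 s × 1.06 = 6294.9 Mb
wedding highlight reel: 10.114 Mbps × 1116 s × 1.06 = 11964.5 Mb
drone footage reel: 93.544 Mbps × 900 s × 1.06 = 89241.0 Mb
Total: 287019.8 Mb = 35877.5 MB.
= 35.88 GB.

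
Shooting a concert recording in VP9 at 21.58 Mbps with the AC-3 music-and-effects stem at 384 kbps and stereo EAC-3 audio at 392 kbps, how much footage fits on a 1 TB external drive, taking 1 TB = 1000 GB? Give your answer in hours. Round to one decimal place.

99.4 hours

Audio total: 384 + 392 = 776 kbps = 0.776 Mbps.
Total bitrate: 21.58 + 0.776 = 22.356 Mbps.
Capacity: 1 TB = 8,000,000 Mb.
Recording time: 8,000,000 / 22.356 = 357,846 s ≈ 99.4 hours.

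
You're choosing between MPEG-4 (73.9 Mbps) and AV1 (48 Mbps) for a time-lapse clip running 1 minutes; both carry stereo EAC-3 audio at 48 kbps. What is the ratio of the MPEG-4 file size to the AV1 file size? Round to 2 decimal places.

1.54

Audio: 48 kbps = 0.048 Mbps.
MPEG-4: 73.948 Mbps × 60 s = 4436.9 Mb = 0.517 GiB.
AV1: 48.048 Mbps × 60 s = 2882.9 Mb = 0.336 GiB.
Ratio: 0.517 / 0.336 = 1.539.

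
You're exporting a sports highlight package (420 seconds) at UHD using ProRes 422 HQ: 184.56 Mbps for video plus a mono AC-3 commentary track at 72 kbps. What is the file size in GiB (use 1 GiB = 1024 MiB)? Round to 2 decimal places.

Audio: 72 kbps = 0.072 Mbps.
Total bitrate: 184.56 + 0.072 = 184.632 Mbps.
Stream data: 184.632 Mbps × 420 s = 77545.4 Mb.
77,545 Mb = 9,693,180,000 bytes ÷ 1,073,741,824 = 9.027 GiB.

9.03 GiB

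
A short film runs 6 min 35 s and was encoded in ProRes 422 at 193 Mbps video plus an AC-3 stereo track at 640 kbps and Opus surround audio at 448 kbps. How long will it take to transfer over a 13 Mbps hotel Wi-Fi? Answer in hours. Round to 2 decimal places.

1.64 hours

6 min 35 s = 395 s
Audio total: 640 + 448 = 1088 kbps = 1.088 Mbps.
Total bitrate: 194.088 Mbps.
File: 194.088 Mbps × 395 s = 76664.8 Mb.
At 13 Mbps: 76664.8 / 13 = 5897.3 s ≈ 1.64 hours.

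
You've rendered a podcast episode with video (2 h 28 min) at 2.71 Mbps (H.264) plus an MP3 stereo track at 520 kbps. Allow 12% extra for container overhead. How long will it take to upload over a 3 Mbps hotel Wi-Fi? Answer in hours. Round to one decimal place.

3.0 hours

2 h 28 min = 148 min = 8880 s
Audio: 520 kbps = 0.520 Mbps.
Total bitrate: 3.230 Mbps.
File: 3.230 Mbps × 8880 s = 28682.4 Mb.
With 12% container overhead: ×1.12. → 32124.3 Mb.
At 3 Mbps: 32124.3 / 3 = 10708.1 s ≈ 2.97 hours.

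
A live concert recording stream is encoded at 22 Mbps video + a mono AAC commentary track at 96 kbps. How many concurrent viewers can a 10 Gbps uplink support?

Audio: 96 kbps = 0.096 Mbps.
Per-viewer media rate: 22.096 Mbps.
10 Gbps = 10,000 Mbps; 10,000 / 22.096 = 452.57 → 452 viewers.

452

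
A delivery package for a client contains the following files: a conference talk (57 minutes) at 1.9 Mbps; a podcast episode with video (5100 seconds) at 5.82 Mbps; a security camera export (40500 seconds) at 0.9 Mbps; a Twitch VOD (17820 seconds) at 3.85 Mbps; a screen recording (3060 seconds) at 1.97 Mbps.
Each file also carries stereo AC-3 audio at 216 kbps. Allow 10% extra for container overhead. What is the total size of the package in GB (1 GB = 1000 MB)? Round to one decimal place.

Audio: 216 kbps = 0.216 Mbps.
conference talk: 2.116 Mbps × 3420 s × 1.10 = 7960.4 Mb
podcast episode with video: 6.036 Mbps × 5100 s × 1.10 = 33862.0 Mb
security camera export: 1.116 Mbps × 40500 s × 1.10 = 49717.8 Mb
Twitch VOD: 4.066 Mbps × 17820 s × 1.10 = 79701.7 Mb
screen recording: 2.186 Mbps × 3060 s × 1.10 = 7358.1 Mb
Total: 178600.0 Mb = 22325.0 MB.
= 22.32 GB.

22.3 GB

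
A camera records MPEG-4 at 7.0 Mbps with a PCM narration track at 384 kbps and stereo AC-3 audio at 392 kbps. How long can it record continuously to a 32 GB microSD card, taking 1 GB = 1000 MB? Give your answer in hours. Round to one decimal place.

Audio total: 384 + 392 = 776 kbps = 0.776 Mbps.
Total bitrate: 7.0 + 0.776 = 7.776 Mbps.
Capacity: 32 GB = 256,000 Mb.
Recording time: 256,000 / 7.776 = 32,922 s ≈ 9.14 hours.

9.1 hours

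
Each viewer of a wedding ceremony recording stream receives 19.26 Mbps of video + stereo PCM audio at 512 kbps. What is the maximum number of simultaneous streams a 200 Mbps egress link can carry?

10

Audio: 512 kbps = 0.512 Mbps.
Per-viewer media rate: 19.772 Mbps.
200 Mbps = 200.0 Mbps; 200.0 / 19.772 = 10.12 → 10 viewers.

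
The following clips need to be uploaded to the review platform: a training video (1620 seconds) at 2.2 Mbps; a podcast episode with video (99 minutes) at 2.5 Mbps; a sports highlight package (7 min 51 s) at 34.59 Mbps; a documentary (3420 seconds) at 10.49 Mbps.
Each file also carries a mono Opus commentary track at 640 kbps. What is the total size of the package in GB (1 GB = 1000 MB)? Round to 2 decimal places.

9.74 GB

Audio: 640 kbps = 0.640 Mbps.
training video: 2.840 Mbps × 1620 s = 4600.8 Mb
podcast episode with video: 3.140 Mbps × 5940 s = 18651.6 Mb
sports highlight package: 35.230 Mbps × 471 s = 16593.3 Mb
documentary: 11.130 Mbps × 3420 s = 38064.6 Mb
Total: 77910.3 Mb = 9738.8 MB.
= 9.739 GB.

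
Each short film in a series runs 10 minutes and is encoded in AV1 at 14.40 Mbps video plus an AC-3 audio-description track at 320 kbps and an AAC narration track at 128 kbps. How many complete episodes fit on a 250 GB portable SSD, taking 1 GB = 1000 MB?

224

10 min = 600 s
Audio total: 320 + 128 = 448 kbps = 0.448 Mbps.
Total bitrate: 14.848 Mbps.
Per item: 14.848 Mbps × 600 s = 8,909 Mb = 1,114 MB.
Capacity: 250 GB = 2,000,000 Mb; 224.50 items → 224 complete.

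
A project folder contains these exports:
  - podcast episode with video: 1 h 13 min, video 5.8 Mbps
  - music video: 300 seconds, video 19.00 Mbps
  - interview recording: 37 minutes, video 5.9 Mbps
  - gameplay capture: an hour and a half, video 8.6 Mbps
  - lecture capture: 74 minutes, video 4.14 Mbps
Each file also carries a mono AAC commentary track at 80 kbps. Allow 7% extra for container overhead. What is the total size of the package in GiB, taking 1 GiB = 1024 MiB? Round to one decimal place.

13.7 GiB

Audio: 80 kbps = 0.080 Mbps.
podcast episode with video: 5.880 Mbps × 4380 s × 1.07 = 27557.2 Mb
music video: 19.080 Mbps × 300 s × 1.07 = 6124.7 Mb
interview recording: 5.980 Mbps × 2220 s × 1.07 = 14204.9 Mb
gameplay capture: 8.680 Mbps × 5400 s × 1.07 = 50153.0 Mb
lecture capture: 4.220 Mbps × 4440 s × 1.07 = 20048.4 Mb
Total: 118088.2 Mb = 14761.0 MB.
= 13.75 GiB.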